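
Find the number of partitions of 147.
30388671978

p(n) counts ways to write n as a sum of positive integers (order ignored).
Euler's pentagonal recurrence: p(k) = p(k-1) + p(k-2) - p(k-5) - p(k-7) + p(k-12) + p(k-15) - ... (offsets j(3j∓1)/2, signs ++--, p(0)=1, p(<0)=0).
DP table for k = 0..146: p(0)=1, p(1)=1, p(2)=2, p(3)=3, p(4)=5, p(5)=7, p(6)=11, p(7)=15, p(8)=22, p(9)=30, p(10)=42, p(11)=56, p(12)=77, p(13)=101, p(14)=135, p(15)=176, p(16)=231, p(17)=297, p(18)=385, p(19)=490, p(20)=627, p(21)=792, p(22)=1002, p(23)=1255, p(24)=1575, p(25)=1958, p(26)=2436, p(27)=3010, p(28)=3718, p(29)=4565, p(30)=5604, p(31)=6842, p(32)=8349, p(33)=10143, p(34)=12310, p(35)=14883, p(36)=17977, p(37)=21637, p(38)=26015, p(39)=31185, p(40)=37338, p(41)=44583, p(42)=53174, p(43)=63261, p(44)=75175, p(45)=89134, p(46)=105558, p(47)=124754, p(48)=147273, p(49)=173525, p(50)=204226, p(51)=239943, p(52)=281589, p(53)=329931, p(54)=386155, p(55)=451276, p(56)=526823, p(57)=614154, p(58)=715220, p(59)=831820, p(60)=966467, p(61)=1121505, p(62)=1300156, p(63)=1505499, p(64)=1741630, p(65)=2012558, p(66)=2323520, p(67)=2679689, p(68)=3087735, p(69)=3554345, p(70)=4087968, p(71)=4697205, p(72)=5392783, p(73)=6185689, p(74)=7089500, p(75)=8118264, p(76)=9289091, p(77)=10619863, p(78)=12132164, p(79)=13848650, p(80)=15796476, p(81)=18004327, p(82)=20506255, p(83)=23338469, p(84)=26543660, p(85)=30167357, p(86)=34262962, p(87)=38887673, p(88)=44108109, p(89)=49995925, p(90)=56634173, p(91)=64112359, p(92)=72533807, p(93)=82010177, p(94)=92669720, p(95)=104651419, p(96)=118114304, p(97)=133230930, p(98)=150198136, p(99)=169229875, p(100)=190569292, p(101)=214481126, p(102)=241265379, p(103)=271248950, p(104)=304801365, p(105)=342325709, p(106)=384276336, p(107)=431149389, p(108)=483502844, p(109)=541946240, p(110)=607163746, p(111)=679903203, p(112)=761002156, p(113)=851376628, p(114)=952050665, p(115)=1064144451, p(116)=1188908248, p(117)=1327710076, p(118)=1482074143, p(119)=1653668665, p(120)=1844349560, p(121)=2056148051, p(122)=2291320912, p(123)=2552338241, p(124)=2841940500, p(125)=3163127352, p(126)=3519222692, p(127)=3913864295, p(128)=4351078600, p(129)=4835271870, p(130)=5371315400, p(131)=5964539504, p(132)=6620830889, p(133)=7346629512, p(134)=8149040695, p(135)=9035836076, p(136)=10015581680, p(137)=11097645016, p(138)=12292341831, p(139)=13610949895, p(140)=15065878135, p(141)=16670689208, p(142)=18440293320, p(143)=20390982757, p(144)=22540654445, p(145)=24908858009, p(146)=27517052599.
Final step: p(147) = p(146) + p(145) - p(142) - p(140) + p(135) + p(132) - p(125) - p(121) + p(112) + p(107) - p(96) - p(90) + p(77) + p(70) - p(55) - p(47) + p(30) + p(21) - p(2)
= 27517052599 + 24908858009 - 18440293320 - 15065878135 + 9035836076 + 6620830889 - 3163127352 - 2056148051 + 761002156 + 431149389 - 118114304 - 56634173 + 10619863 + 4087968 - 451276 - 124754 + 5604 + 792 - 2
= 30388671978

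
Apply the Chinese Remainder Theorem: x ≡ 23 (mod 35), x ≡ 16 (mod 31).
233

Using Chinese Remainder Theorem:
M = 35 × 31 = 1085
M1 = 31, M2 = 35
y1 = 31^(-1) mod 35 = 26
y2 = 35^(-1) mod 31 = 8
x = (23×31×26 + 16×35×8) mod 1085 = 233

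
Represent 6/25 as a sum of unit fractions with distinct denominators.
1/5 + 1/25

Greedy algorithm:
6/25: ceiling(25/6) = 5, use 1/5
1/25: ceiling(25/1) = 25, use 1/25
Result: 6/25 = 1/5 + 1/25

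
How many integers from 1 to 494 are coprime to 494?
216

494 = 2 × 13 × 19
φ(n) = n × ∏(1 - 1/p) for each prime p dividing n
φ(494) = 494 × (1 - 1/2) × (1 - 1/13) × (1 - 1/19) = 216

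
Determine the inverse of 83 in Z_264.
35

gcd(83, 264) = 1, so the inverse exists.
Extended Euclidean algorithm on (264, 83):
264 = 3 × 83 + 15  ⟹  15 = (1)·264 + (-3)·83
83 = 5 × 15 + 8  ⟹  8 = (-5)·264 + (16)·83
15 = 1 × 8 + 7  ⟹  7 = (6)·264 + (-19)·83
8 = 1 × 7 + 1  ⟹  1 = (-11)·264 + (35)·83
So (35)·83 ≡ 1 (mod 264), i.e. 83^(-1) ≡ 35 (mod 264).
Check: 83 × 35 = 2905 ≡ 1 (mod 264)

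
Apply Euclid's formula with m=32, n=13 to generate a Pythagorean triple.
(855, 832, 1193)

Euclid's formula: a = m² - n², b = 2mn, c = m² + n²
m = 32, n = 13
a = 32² - 13² = 1024 - 169 = 855
b = 2 × 32 × 13 = 832
c = 32² + 13² = 1024 + 169 = 1193
Verification: 855² + 832² = 731025 + 692224 = 1423249 = 1193² ✓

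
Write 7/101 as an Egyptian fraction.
1/15 + 1/379 + 1/574185

Greedy algorithm:
7/101: ceiling(101/7) = 15, use 1/15
4/1515: ceiling(1515/4) = 379, use 1/379
1/574185: ceiling(574185/1) = 574185, use 1/574185
Result: 7/101 = 1/15 + 1/379 + 1/574185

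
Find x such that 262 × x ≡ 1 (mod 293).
189

gcd(262, 293) = 1, so the inverse exists.
Extended Euclidean algorithm on (293, 262):
293 = 1 × 262 + 31  ⟹  31 = (1)·293 + (-1)·262
262 = 8 × 31 + 14  ⟹  14 = (-8)·293 + (9)·262
31 = 2 × 14 + 3  ⟹  3 = (17)·293 + (-19)·262
14 = 4 × 3 + 2  ⟹  2 = (-76)·293 + (85)·262
3 = 1 × 2 + 1  ⟹  1 = (93)·293 + (-104)·262
So (-104)·262 ≡ 1 (mod 293), i.e. 262^(-1) ≡ -104 ≡ 189 (mod 293).
Check: 262 × 189 = 49518 ≡ 1 (mod 293)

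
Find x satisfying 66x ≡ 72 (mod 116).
x ≡ 38 (mod 58)

gcd(66, 116) = 2, which divides 72, so solutions exist.
Divide through by 2: 33x ≡ 36 (mod 58).
Find 33^(-1) mod 58 by the extended Euclidean algorithm:
58 = 1 × 33 + 25  ⟹  25 = (1)·58 + (-1)·33
33 = 1 × 25 + 8  ⟹  8 = (-1)·58 + (2)·33
25 = 3 × 8 + 1  ⟹  1 = (4)·58 + (-7)·33
So (-7)·33 ≡ 1 (mod 58), i.e. 33^(-1) ≡ -7 ≡ 51 (mod 58).
x ≡ 51 × 36 = 1836 ≡ 38 (mod 58).
Check: 66 × 38 = 2508 ≡ 72 (mod 116).
x ≡ 38 (mod 58), giving 2 solutions mod 116.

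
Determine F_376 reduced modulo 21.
0

Matrix identity: Q^n = [[F_(n+1), F_n], [F_n, F_(n-1)]] with Q = [[1,1],[1,0]].
n = 376 = 101111000₂. Square-and-multiply, entries mod 21:
Q^1 = [[1,1],[1,0]]
Q^2 = (Q^1)² = [[2,1],[1,1]]
Q^5 = (Q^2)²·Q = [[8,5],[5,3]]
Q^11 = (Q^5)²·Q = [[18,5],[5,13]]
Q^23 = (Q^11)²·Q = [[0,13],[13,8]]
Q^47 = (Q^23)²·Q = [[0,1],[1,20]]
Q^94 = (Q^47)² = [[1,20],[20,2]]
Q^188 = (Q^94)² = [[2,18],[18,5]]
Q^376 = (Q^188)² = [[13,0],[0,13]]
F_376 mod 21 = Q^376[0][1] = 0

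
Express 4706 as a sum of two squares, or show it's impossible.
35² + 59² (a=35, b=59)

Factorization: 4706 = 2 × 13 × 181
By Fermat: n is sum of two squares iff every prime p ≡ 3 (mod 4) appears to even power.
All primes ≡ 3 (mod 4) appear to even power.
Search a = 0, 1, 2, … for 4706 - a² a perfect square: first hit at a = 35: 4706 - 1225 = 3481 = 59².
4706 = 35² + 59² = 1225 + 3481 ✓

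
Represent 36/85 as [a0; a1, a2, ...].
[0; 2, 2, 1, 3, 3]

Euclidean algorithm steps:
36 = 0 × 85 + 36
85 = 2 × 36 + 13
36 = 2 × 13 + 10
13 = 1 × 10 + 3
10 = 3 × 3 + 1
3 = 3 × 1 + 0
Continued fraction: [0; 2, 2, 1, 3, 3]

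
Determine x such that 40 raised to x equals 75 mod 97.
24

Baby-step giant-step with step n = ⌈√97⌉ = 10.
Baby steps 40^j mod 97 (j:value) for j=0..9: 0:1, 1:40, 2:48, 3:77, 4:73, 5:10, 6:12, 7:92, 8:91, 9:51.
Giant-step multiplier: 40^(-10) ≡ 40^(96-10) = 40^86 ≡ 65 (mod 97).
Giant steps γ_i = 75·65^i mod 97: γ_0=75, γ_1=25, γ_2=73 (in table at j=4).
x = i·n + j = 2·10 + 4 = 24.
Check: 40^24 ≡ 75 (mod 97).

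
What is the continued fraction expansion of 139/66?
[2; 9, 2, 3]

Euclidean algorithm steps:
139 = 2 × 66 + 7
66 = 9 × 7 + 3
7 = 2 × 3 + 1
3 = 3 × 1 + 0
Continued fraction: [2; 9, 2, 3]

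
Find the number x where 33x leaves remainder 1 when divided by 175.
122

gcd(33, 175) = 1, so the inverse exists.
Extended Euclidean algorithm on (175, 33):
175 = 5 × 33 + 10  ⟹  10 = (1)·175 + (-5)·33
33 = 3 × 10 + 3  ⟹  3 = (-3)·175 + (16)·33
10 = 3 × 3 + 1  ⟹  1 = (10)·175 + (-53)·33
So (-53)·33 ≡ 1 (mod 175), i.e. 33^(-1) ≡ -53 ≡ 122 (mod 175).
Check: 33 × 122 = 4026 ≡ 1 (mod 175)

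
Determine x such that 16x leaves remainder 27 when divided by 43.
x ≡ 42 (mod 43)

gcd(16, 43) = 1, which divides 27, so solutions exist.
Find 16^(-1) mod 43 by the extended Euclidean algorithm:
43 = 2 × 16 + 11  ⟹  11 = (1)·43 + (-2)·16
16 = 1 × 11 + 5  ⟹  5 = (-1)·43 + (3)·16
11 = 2 × 5 + 1  ⟹  1 = (3)·43 + (-8)·16
So (-8)·16 ≡ 1 (mod 43), i.e. 16^(-1) ≡ -8 ≡ 35 (mod 43).
x ≡ 35 × 27 = 945 ≡ 42 (mod 43).
Check: 16 × 42 = 672 ≡ 27 (mod 43).
Unique solution: x ≡ 42 (mod 43)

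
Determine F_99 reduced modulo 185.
56

Matrix identity: Q^n = [[F_(n+1), F_n], [F_n, F_(n-1)]] with Q = [[1,1],[1,0]].
n = 99 = 1100011₂. Square-and-multiply, entries mod 185:
Q^1 = [[1,1],[1,0]]
Q^3 = (Q^1)²·Q = [[3,2],[2,1]]
Q^6 = (Q^3)² = [[13,8],[8,5]]
Q^12 = (Q^6)² = [[48,144],[144,89]]
Q^24 = (Q^12)² = [[100,118],[118,167]]
Q^49 = (Q^24)²·Q = [[115,59],[59,56]]
Q^99 = (Q^49)²·Q = [[155,56],[56,99]]
F_99 mod 185 = Q^99[0][1] = 56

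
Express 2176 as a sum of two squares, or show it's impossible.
24² + 40² (a=24, b=40)

Factorization: 2176 = 2^7 × 17
By Fermat: n is sum of two squares iff every prime p ≡ 3 (mod 4) appears to even power.
All primes ≡ 3 (mod 4) appear to even power.
Search a = 0, 1, 2, … for 2176 - a² a perfect square: first hit at a = 24: 2176 - 576 = 1600 = 40².
2176 = 24² + 40² = 576 + 1600 ✓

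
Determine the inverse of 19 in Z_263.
180

gcd(19, 263) = 1, so the inverse exists.
Extended Euclidean algorithm on (263, 19):
263 = 13 × 19 + 16  ⟹  16 = (1)·263 + (-13)·19
19 = 1 × 16 + 3  ⟹  3 = (-1)·263 + (14)·19
16 = 5 × 3 + 1  ⟹  1 = (6)·263 + (-83)·19
So (-83)·19 ≡ 1 (mod 263), i.e. 19^(-1) ≡ -83 ≡ 180 (mod 263).
Check: 19 × 180 = 3420 ≡ 1 (mod 263)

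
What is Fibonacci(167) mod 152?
81

Matrix identity: Q^n = [[F_(n+1), F_n], [F_n, F_(n-1)]] with Q = [[1,1],[1,0]].
n = 167 = 10100111₂. Square-and-multiply, entries mod 152:
Q^1 = [[1,1],[1,0]]
Q^2 = (Q^1)² = [[2,1],[1,1]]
Q^5 = (Q^2)²·Q = [[8,5],[5,3]]
Q^10 = (Q^5)² = [[89,55],[55,34]]
Q^20 = (Q^10)² = [[2,77],[77,77]]
Q^41 = (Q^20)²·Q = [[8,5],[5,3]]
Q^83 = (Q^41)²·Q = [[144,89],[89,55]]
Q^167 = (Q^83)²·Q = [[8,81],[81,79]]
F_167 mod 152 = Q^167[0][1] = 81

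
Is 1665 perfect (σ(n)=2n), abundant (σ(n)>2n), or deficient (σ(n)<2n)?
deficient

Proper divisors of 1665: sum = 1 + 3 + 5 + 9 + 15 + 37 + 45 + 111 + 185 + 333 + 555 = 1299
Since 1299 < 1665, 1665 is deficient.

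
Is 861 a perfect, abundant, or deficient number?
deficient

Proper divisors of 861: sum = 1 + 3 + 7 + 21 + 41 + 123 + 287 = 483
Since 483 < 861, 861 is deficient.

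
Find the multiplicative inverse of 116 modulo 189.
44

gcd(116, 189) = 1, so the inverse exists.
Extended Euclidean algorithm on (189, 116):
189 = 1 × 116 + 73  ⟹  73 = (1)·189 + (-1)·116
116 = 1 × 73 + 43  ⟹  43 = (-1)·189 + (2)·116
73 = 1 × 43 + 30  ⟹  30 = (2)·189 + (-3)·116
43 = 1 × 30 + 13  ⟹  13 = (-3)·189 + (5)·116
30 = 2 × 13 + 4  ⟹  4 = (8)·189 + (-13)·116
13 = 3 × 4 + 1  ⟹  1 = (-27)·189 + (44)·116
So (44)·116 ≡ 1 (mod 189), i.e. 116^(-1) ≡ 44 (mod 189).
Check: 116 × 44 = 5104 ≡ 1 (mod 189)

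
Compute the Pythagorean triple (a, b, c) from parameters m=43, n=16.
(1593, 1376, 2105)

Euclid's formula: a = m² - n², b = 2mn, c = m² + n²
m = 43, n = 16
a = 43² - 16² = 1849 - 256 = 1593
b = 2 × 43 × 16 = 1376
c = 43² + 16² = 1849 + 256 = 2105
Verification: 1593² + 1376² = 2537649 + 1893376 = 4431025 = 2105² ✓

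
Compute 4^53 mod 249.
94

Repeated squaring. Binary of 53 = 110101.
4^1 ≡ 4 (mod 249); 4^2 ≡ 16 (mod 249); 4^4 ≡ 7 (mod 249); 4^8 ≡ 49 (mod 249); 4^16 ≡ 160 (mod 249); 4^32 ≡ 202 (mod 249)
4^53 = 4^1 × 4^4 × 4^16 × 4^32 ≡ 94 (mod 249)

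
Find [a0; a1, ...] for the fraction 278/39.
[7; 7, 1, 4]

Euclidean algorithm steps:
278 = 7 × 39 + 5
39 = 7 × 5 + 4
5 = 1 × 4 + 1
4 = 4 × 1 + 0
Continued fraction: [7; 7, 1, 4]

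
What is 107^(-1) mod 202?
17

gcd(107, 202) = 1, so the inverse exists.
Extended Euclidean algorithm on (202, 107):
202 = 1 × 107 + 95  ⟹  95 = (1)·202 + (-1)·107
107 = 1 × 95 + 12  ⟹  12 = (-1)·202 + (2)·107
95 = 7 × 12 + 11  ⟹  11 = (8)·202 + (-15)·107
12 = 1 × 11 + 1  ⟹  1 = (-9)·202 + (17)·107
So (17)·107 ≡ 1 (mod 202), i.e. 107^(-1) ≡ 17 (mod 202).
Check: 107 × 17 = 1819 ≡ 1 (mod 202)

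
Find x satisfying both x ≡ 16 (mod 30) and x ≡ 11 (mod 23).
586

Using Chinese Remainder Theorem:
M = 30 × 23 = 690
M1 = 23, M2 = 30
y1 = 23^(-1) mod 30 = 17
y2 = 30^(-1) mod 23 = 10
x = (16×23×17 + 11×30×10) mod 690 = 586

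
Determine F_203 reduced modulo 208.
169

Matrix identity: Q^n = [[F_(n+1), F_n], [F_n, F_(n-1)]] with Q = [[1,1],[1,0]].
n = 203 = 11001011₂. Square-and-multiply, entries mod 208:
Q^1 = [[1,1],[1,0]]
Q^3 = (Q^1)²·Q = [[3,2],[2,1]]
Q^6 = (Q^3)² = [[13,8],[8,5]]
Q^12 = (Q^6)² = [[25,144],[144,89]]
Q^25 = (Q^12)²·Q = [[129,145],[145,192]]
Q^50 = (Q^25)² = [[18,161],[161,65]]
Q^101 = (Q^50)²·Q = [[88,37],[37,51]]
Q^203 = (Q^101)²·Q = [[112,169],[169,151]]
F_203 mod 208 = Q^203[0][1] = 169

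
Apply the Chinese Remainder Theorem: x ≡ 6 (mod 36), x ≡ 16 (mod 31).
78

Using Chinese Remainder Theorem:
M = 36 × 31 = 1116
M1 = 31, M2 = 36
y1 = 31^(-1) mod 36 = 7
y2 = 36^(-1) mod 31 = 25
x = (6×31×7 + 16×36×25) mod 1116 = 78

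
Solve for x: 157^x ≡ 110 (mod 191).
117

Baby-step giant-step with step n = ⌈√191⌉ = 14.
Baby steps 157^j mod 191 (j:value) for j=0..13: 0:1, 1:157, 2:10, 3:42, 4:100, 5:38, 6:45, 7:189, 8:68, 9:171, 10:107, 11:182, 12:115, 13:101.
Giant-step multiplier: 157^(-14) ≡ 157^(190-14) = 157^176 ≡ 48 (mod 191).
Giant steps γ_i = 110·48^i mod 191: γ_0=110, γ_1=123, γ_2=174, γ_3=139, γ_4=178, γ_5=140, γ_6=35, γ_7=152, γ_8=38 (in table at j=5).
x = i·n + j = 8·14 + 5 = 117.
Check: 157^117 ≡ 110 (mod 191).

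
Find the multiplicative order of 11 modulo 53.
26

53 is prime, so ord(11) divides φ(53) = 52.
Divisors of 52: 1, 2, 4, 13, 26, 52.
Repeated squaring: 11^1 ≡ 11, 11^2 ≡ 15, 11^4 ≡ 13, 11^8 ≡ 10, 11^16 ≡ 47, 11^32 ≡ 36 (mod 53).
Test 11^d mod 53 for each divisor d in increasing order:
11^1 ≡ 11
11^2 ≡ 15
11^4 ≡ 13
11^13 = 11^8·11^4·11^1 ≡ 52
11^26 = 11^16·11^8·11^2 ≡ 1  ← first divisor giving 1
The order is 26.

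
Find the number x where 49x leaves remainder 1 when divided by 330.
229

gcd(49, 330) = 1, so the inverse exists.
Extended Euclidean algorithm on (330, 49):
330 = 6 × 49 + 36  ⟹  36 = (1)·330 + (-6)·49
49 = 1 × 36 + 13  ⟹  13 = (-1)·330 + (7)·49
36 = 2 × 13 + 10  ⟹  10 = (3)·330 + (-20)·49
13 = 1 × 10 + 3  ⟹  3 = (-4)·330 + (27)·49
10 = 3 × 3 + 1  ⟹  1 = (15)·330 + (-101)·49
So (-101)·49 ≡ 1 (mod 330), i.e. 49^(-1) ≡ -101 ≡ 229 (mod 330).
Check: 49 × 229 = 11221 ≡ 1 (mod 330)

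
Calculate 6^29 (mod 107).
28

Repeated squaring. Binary of 29 = 11101.
6^1 ≡ 6 (mod 107); 6^2 ≡ 36 (mod 107); 6^4 ≡ 12 (mod 107); 6^8 ≡ 37 (mod 107); 6^16 ≡ 85 (mod 107)
6^29 = 6^1 × 6^4 × 6^8 × 6^16 ≡ 28 (mod 107)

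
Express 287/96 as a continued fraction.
[2; 1, 95]

Euclidean algorithm steps:
287 = 2 × 96 + 95
96 = 1 × 95 + 1
95 = 95 × 1 + 0
Continued fraction: [2; 1, 95]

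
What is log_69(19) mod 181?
135

Baby-step giant-step with step n = ⌈√181⌉ = 14.
Baby steps 69^j mod 181 (j:value) for j=0..13: 0:1, 1:69, 2:55, 3:175, 4:129, 5:32, 6:36, 7:131, 8:170, 9:146, 10:119, 11:66, 12:29, 13:10.
Giant-step multiplier: 69^(-14) ≡ 69^(180-14) = 69^166 ≡ 165 (mod 181).
Giant steps γ_i = 19·165^i mod 181: γ_0=19, γ_1=58, γ_2=158, γ_3=6, γ_4=85, γ_5=88, γ_6=40, γ_7=84, γ_8=104, γ_9=146 (in table at j=9).
x = i·n + j = 9·14 + 9 = 135.
Check: 69^135 ≡ 19 (mod 181).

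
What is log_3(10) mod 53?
12

Baby-step giant-step with step n = ⌈√53⌉ = 8.
Baby steps 3^j mod 53 (j:value) for j=0..7: 0:1, 1:3, 2:9, 3:27, 4:28, 5:31, 6:40, 7:14.
Giant-step multiplier: 3^(-8) ≡ 3^(52-8) = 3^44 ≡ 24 (mod 53).
Giant steps γ_i = 10·24^i mod 53: γ_0=10, γ_1=28 (in table at j=4).
x = i·n + j = 1·8 + 4 = 12.
Check: 3^12 ≡ 10 (mod 53).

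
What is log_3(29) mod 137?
91

Baby-step giant-step with step n = ⌈√137⌉ = 12.
Baby steps 3^j mod 137 (j:value) for j=0..11: 0:1, 1:3, 2:9, 3:27, 4:81, 5:106, 6:44, 7:132, 8:122, 9:92, 10:2, 11:6.
Giant-step multiplier: 3^(-12) ≡ 3^(136-12) = 3^124 ≡ 99 (mod 137).
Giant steps γ_i = 29·99^i mod 137: γ_0=29, γ_1=131, γ_2=91, γ_3=104, γ_4=21, γ_5=24, γ_6=47, γ_7=132 (in table at j=7).
x = i·n + j = 7·12 + 7 = 91.
Check: 3^91 ≡ 29 (mod 137).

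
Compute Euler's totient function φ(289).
272

289 = 17^2
φ(n) = n × ∏(1 - 1/p) for each prime p dividing n
φ(289) = 289 × (1 - 1/17) = 272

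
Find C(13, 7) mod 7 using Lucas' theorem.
1

Using Lucas' theorem:
Write n=13 and k=7 in base 7:
n in base 7: [1, 6]
k in base 7: [1, 0]
C(13,7) mod 7 = ∏ C(n_i, k_i) mod 7
Digit binomials (mod 7): C(1,1) = 1; C(6,0) = 1
Product: 1 × 1 = 1 ≡ 1 (mod 7)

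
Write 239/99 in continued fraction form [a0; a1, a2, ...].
[2; 2, 2, 2, 2, 3]

Euclidean algorithm steps:
239 = 2 × 99 + 41
99 = 2 × 41 + 17
41 = 2 × 17 + 7
17 = 2 × 7 + 3
7 = 2 × 3 + 1
3 = 3 × 1 + 0
Continued fraction: [2; 2, 2, 2, 2, 3]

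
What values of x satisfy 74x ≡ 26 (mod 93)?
x ≡ 28 (mod 93)

gcd(74, 93) = 1, which divides 26, so solutions exist.
Find 74^(-1) mod 93 by the extended Euclidean algorithm:
93 = 1 × 74 + 19  ⟹  19 = (1)·93 + (-1)·74
74 = 3 × 19 + 17  ⟹  17 = (-3)·93 + (4)·74
19 = 1 × 17 + 2  ⟹  2 = (4)·93 + (-5)·74
17 = 8 × 2 + 1  ⟹  1 = (-35)·93 + (44)·74
So (44)·74 ≡ 1 (mod 93), i.e. 74^(-1) ≡ 44 (mod 93).
x ≡ 44 × 26 = 1144 ≡ 28 (mod 93).
Check: 74 × 28 = 2072 ≡ 26 (mod 93).
Unique solution: x ≡ 28 (mod 93)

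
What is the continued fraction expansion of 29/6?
[4; 1, 5]

Euclidean algorithm steps:
29 = 4 × 6 + 5
6 = 1 × 5 + 1
5 = 5 × 1 + 0
Continued fraction: [4; 1, 5]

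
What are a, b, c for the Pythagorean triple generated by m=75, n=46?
(3509, 6900, 7741)

Euclid's formula: a = m² - n², b = 2mn, c = m² + n²
m = 75, n = 46
a = 75² - 46² = 5625 - 2116 = 3509
b = 2 × 75 × 46 = 6900
c = 75² + 46² = 5625 + 2116 = 7741
Verification: 3509² + 6900² = 12313081 + 47610000 = 59923081 = 7741² ✓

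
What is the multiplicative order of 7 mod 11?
10

11 is prime, so ord(7) divides φ(11) = 10.
Divisors of 10: 1, 2, 5, 10.
Repeated squaring: 7^1 ≡ 7, 7^2 ≡ 5, 7^4 ≡ 3, 7^8 ≡ 9 (mod 11).
Test 7^d mod 11 for each divisor d in increasing order:
7^1 ≡ 7
7^2 ≡ 5
7^5 = 7^4·7^1 ≡ 10
7^10 = 7^8·7^2 ≡ 1  ← first divisor giving 1
The order is 10.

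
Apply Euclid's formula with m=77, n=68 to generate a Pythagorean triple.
(1305, 10472, 10553)

Euclid's formula: a = m² - n², b = 2mn, c = m² + n²
m = 77, n = 68
a = 77² - 68² = 5929 - 4624 = 1305
b = 2 × 77 × 68 = 10472
c = 77² + 68² = 5929 + 4624 = 10553
Verification: 1305² + 10472² = 1703025 + 109662784 = 111365809 = 10553² ✓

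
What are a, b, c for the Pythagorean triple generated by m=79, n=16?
(5985, 2528, 6497)

Euclid's formula: a = m² - n², b = 2mn, c = m² + n²
m = 79, n = 16
a = 79² - 16² = 6241 - 256 = 5985
b = 2 × 79 × 16 = 2528
c = 79² + 16² = 6241 + 256 = 6497
Verification: 5985² + 2528² = 35820225 + 6390784 = 42211009 = 6497² ✓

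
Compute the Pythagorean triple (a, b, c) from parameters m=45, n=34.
(869, 3060, 3181)

Euclid's formula: a = m² - n², b = 2mn, c = m² + n²
m = 45, n = 34
a = 45² - 34² = 2025 - 1156 = 869
b = 2 × 45 × 34 = 3060
c = 45² + 34² = 2025 + 1156 = 3181
Verification: 869² + 3060² = 755161 + 9363600 = 10118761 = 3181² ✓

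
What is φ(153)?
96

153 = 3^2 × 17
φ(n) = n × ∏(1 - 1/p) for each prime p dividing n
φ(153) = 153 × (1 - 1/3) × (1 - 1/17) = 96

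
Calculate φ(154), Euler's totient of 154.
60

154 = 2 × 7 × 11
φ(n) = n × ∏(1 - 1/p) for each prime p dividing n
φ(154) = 154 × (1 - 1/2) × (1 - 1/7) × (1 - 1/11) = 60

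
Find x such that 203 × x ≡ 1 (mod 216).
83

gcd(203, 216) = 1, so the inverse exists.
Extended Euclidean algorithm on (216, 203):
216 = 1 × 203 + 13  ⟹  13 = (1)·216 + (-1)·203
203 = 15 × 13 + 8  ⟹  8 = (-15)·216 + (16)·203
13 = 1 × 8 + 5  ⟹  5 = (16)·216 + (-17)·203
8 = 1 × 5 + 3  ⟹  3 = (-31)·216 + (33)·203
5 = 1 × 3 + 2  ⟹  2 = (47)·216 + (-50)·203
3 = 1 × 2 + 1  ⟹  1 = (-78)·216 + (83)·203
So (83)·203 ≡ 1 (mod 216), i.e. 203^(-1) ≡ 83 (mod 216).
Check: 203 × 83 = 16849 ≡ 1 (mod 216)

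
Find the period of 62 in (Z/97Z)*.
6

97 is prime, so ord(62) divides φ(97) = 96.
Divisors of 96: 1, 2, 3, 4, 6, 8, 12, 16, 24, 32, 48, 96.
Repeated squaring: 62^1 ≡ 62, 62^2 ≡ 61, 62^4 ≡ 35, 62^8 ≡ 61, 62^16 ≡ 35, 62^32 ≡ 61, 62^64 ≡ 35 (mod 97).
Test 62^d mod 97 for each divisor d in increasing order:
62^1 ≡ 62
62^2 ≡ 61
62^3 = 62^2·62^1 ≡ 96
62^4 ≡ 35
62^6 = 62^4·62^2 ≡ 1  ← first divisor giving 1
The order is 6.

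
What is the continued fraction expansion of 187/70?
[2; 1, 2, 23]

Euclidean algorithm steps:
187 = 2 × 70 + 47
70 = 1 × 47 + 23
47 = 2 × 23 + 1
23 = 23 × 1 + 0
Continued fraction: [2; 1, 2, 23]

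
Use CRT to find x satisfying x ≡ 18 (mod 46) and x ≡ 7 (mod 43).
1168

Using Chinese Remainder Theorem:
M = 46 × 43 = 1978
M1 = 43, M2 = 46
y1 = 43^(-1) mod 46 = 15
y2 = 46^(-1) mod 43 = 29
x = (18×43×15 + 7×46×29) mod 1978 = 1168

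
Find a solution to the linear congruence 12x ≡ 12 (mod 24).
x ≡ 1 (mod 2)

gcd(12, 24) = 12, which divides 12, so solutions exist.
Divide through by 12: x ≡ 1 (mod 2).
The coefficient of x is now 1, so x ≡ 1 (mod 2).
Check: 12 × 1 = 12 ≡ 12 (mod 24).
x ≡ 1 (mod 2), giving 12 solutions mod 24.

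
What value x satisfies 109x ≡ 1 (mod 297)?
109

gcd(109, 297) = 1, so the inverse exists.
Extended Euclidean algorithm on (297, 109):
297 = 2 × 109 + 79  ⟹  79 = (1)·297 + (-2)·109
109 = 1 × 79 + 30  ⟹  30 = (-1)·297 + (3)·109
79 = 2 × 30 + 19  ⟹  19 = (3)·297 + (-8)·109
30 = 1 × 19 + 11  ⟹  11 = (-4)·297 + (11)·109
19 = 1 × 11 + 8  ⟹  8 = (7)·297 + (-19)·109
11 = 1 × 8 + 3  ⟹  3 = (-11)·297 + (30)·109
8 = 2 × 3 + 2  ⟹  2 = (29)·297 + (-79)·109
3 = 1 × 2 + 1  ⟹  1 = (-40)·297 + (109)·109
So (109)·109 ≡ 1 (mod 297), i.e. 109^(-1) ≡ 109 (mod 297).
Check: 109 × 109 = 11881 ≡ 1 (mod 297)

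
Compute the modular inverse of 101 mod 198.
149

gcd(101, 198) = 1, so the inverse exists.
Extended Euclidean algorithm on (198, 101):
198 = 1 × 101 + 97  ⟹  97 = (1)·198 + (-1)·101
101 = 1 × 97 + 4  ⟹  4 = (-1)·198 + (2)·101
97 = 24 × 4 + 1  ⟹  1 = (25)·198 + (-49)·101
So (-49)·101 ≡ 1 (mod 198), i.e. 101^(-1) ≡ -49 ≡ 149 (mod 198).
Check: 101 × 149 = 15049 ≡ 1 (mod 198)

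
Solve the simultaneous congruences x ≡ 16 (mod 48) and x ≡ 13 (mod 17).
64

Using Chinese Remainder Theorem:
M = 48 × 17 = 816
M1 = 17, M2 = 48
y1 = 17^(-1) mod 48 = 17
y2 = 48^(-1) mod 17 = 11
x = (16×17×17 + 13×48×11) mod 816 = 64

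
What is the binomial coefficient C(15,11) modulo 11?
1

Using Lucas' theorem:
Write n=15 and k=11 in base 11:
n in base 11: [1, 4]
k in base 11: [1, 0]
C(15,11) mod 11 = ∏ C(n_i, k_i) mod 11
Digit binomials (mod 11): C(1,1) = 1; C(4,0) = 1
Product: 1 × 1 = 1 ≡ 1 (mod 11)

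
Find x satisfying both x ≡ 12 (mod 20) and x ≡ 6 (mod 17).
312

Using Chinese Remainder Theorem:
M = 20 × 17 = 340
M1 = 17, M2 = 20
y1 = 17^(-1) mod 20 = 13
y2 = 20^(-1) mod 17 = 6
x = (12×17×13 + 6×20×6) mod 340 = 312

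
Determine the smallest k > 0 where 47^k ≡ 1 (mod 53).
13

53 is prime, so ord(47) divides φ(53) = 52.
Divisors of 52: 1, 2, 4, 13, 26, 52.
Repeated squaring: 47^1 ≡ 47, 47^2 ≡ 36, 47^4 ≡ 24, 47^8 ≡ 46, 47^16 ≡ 49, 47^32 ≡ 16 (mod 53).
Test 47^d mod 53 for each divisor d in increasing order:
47^1 ≡ 47
47^2 ≡ 36
47^4 ≡ 24
47^13 = 47^8·47^4·47^1 ≡ 1  ← first divisor giving 1
The order is 13.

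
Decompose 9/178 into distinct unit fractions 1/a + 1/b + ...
1/20 + 1/1780

Greedy algorithm:
9/178: ceiling(178/9) = 20, use 1/20
1/1780: ceiling(1780/1) = 1780, use 1/1780
Result: 9/178 = 1/20 + 1/1780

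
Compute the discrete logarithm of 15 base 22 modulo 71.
62

Baby-step giant-step with step n = ⌈√71⌉ = 9.
Baby steps 22^j mod 71 (j:value) for j=0..8: 0:1, 1:22, 2:58, 3:69, 4:27, 5:26, 6:4, 7:17, 8:19.
Giant-step multiplier: 22^(-9) ≡ 22^(70-9) = 22^61 ≡ 62 (mod 71).
Giant steps γ_i = 15·62^i mod 71: γ_0=15, γ_1=7, γ_2=8, γ_3=70, γ_4=9, γ_5=61, γ_6=19 (in table at j=8).
x = i·n + j = 6·9 + 8 = 62.
Check: 22^62 ≡ 15 (mod 71).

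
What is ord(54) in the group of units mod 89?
88

89 is prime, so ord(54) divides φ(89) = 88.
Divisors of 88: 1, 2, 4, 8, 11, 22, 44, 88.
Repeated squaring: 54^1 ≡ 54, 54^2 ≡ 68, 54^4 ≡ 85, 54^8 ≡ 16, 54^16 ≡ 78, 54^32 ≡ 32, 54^64 ≡ 45 (mod 89).
Test 54^d mod 89 for each divisor d in increasing order:
54^1 ≡ 54
54^2 ≡ 68
54^4 ≡ 85
54^8 ≡ 16
54^11 = 54^8·54^2·54^1 ≡ 12
54^22 = 54^16·54^4·54^2 ≡ 55
54^44 = 54^32·54^8·54^4 ≡ 88
54^88 = 54^64·54^16·54^8 ≡ 1  ← first divisor giving 1
The order is 88.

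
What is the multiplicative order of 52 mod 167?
166

167 is prime, so ord(52) divides φ(167) = 166.
Divisors of 166: 1, 2, 83, 166.
Repeated squaring: 52^1 ≡ 52, 52^2 ≡ 32, 52^4 ≡ 22, 52^8 ≡ 150, 52^16 ≡ 122, 52^32 ≡ 21, 52^64 ≡ 107, 52^128 ≡ 93 (mod 167).
Test 52^d mod 167 for each divisor d in increasing order:
52^1 ≡ 52
52^2 ≡ 32
52^83 = 52^64·52^16·52^2·52^1 ≡ 166
52^166 = 52^128·52^32·52^4·52^2 ≡ 1  ← first divisor giving 1
The order is 166.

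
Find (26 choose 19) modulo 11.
0

Using Lucas' theorem:
Write n=26 and k=19 in base 11:
n in base 11: [2, 4]
k in base 11: [1, 8]
C(26,19) mod 11 = ∏ C(n_i, k_i) mod 11
Digit binomials (mod 11): C(2,1) = 2; C(4,8) = 0 (k_i > n_i)
Product: 2 × 0 = 0 ≡ 0 (mod 11)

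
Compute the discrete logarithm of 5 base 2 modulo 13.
9

Baby-step giant-step with step n = ⌈√13⌉ = 4.
Baby steps 2^j mod 13 (j:value) for j=0..3: 0:1, 1:2, 2:4, 3:8.
Giant-step multiplier: 2^(-4) ≡ 2^(12-4) = 2^8 ≡ 9 (mod 13).
Giant steps γ_i = 5·9^i mod 13: γ_0=5, γ_1=6, γ_2=2 (in table at j=1).
x = i·n + j = 2·4 + 1 = 9.
Check: 2^9 ≡ 5 (mod 13).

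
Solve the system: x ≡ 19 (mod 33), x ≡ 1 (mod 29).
349

Using Chinese Remainder Theorem:
M = 33 × 29 = 957
M1 = 29, M2 = 33
y1 = 29^(-1) mod 33 = 8
y2 = 33^(-1) mod 29 = 22
x = (19×29×8 + 1×33×22) mod 957 = 349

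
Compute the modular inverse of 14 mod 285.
224

gcd(14, 285) = 1, so the inverse exists.
Extended Euclidean algorithm on (285, 14):
285 = 20 × 14 + 5  ⟹  5 = (1)·285 + (-20)·14
14 = 2 × 5 + 4  ⟹  4 = (-2)·285 + (41)·14
5 = 1 × 4 + 1  ⟹  1 = (3)·285 + (-61)·14
So (-61)·14 ≡ 1 (mod 285), i.e. 14^(-1) ≡ -61 ≡ 224 (mod 285).
Check: 14 × 224 = 3136 ≡ 1 (mod 285)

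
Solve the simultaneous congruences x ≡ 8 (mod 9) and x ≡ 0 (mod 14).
98

Using Chinese Remainder Theorem:
M = 9 × 14 = 126
M1 = 14, M2 = 9
y1 = 14^(-1) mod 9 = 2
y2 = 9^(-1) mod 14 = 11
x = (8×14×2 + 0×9×11) mod 126 = 98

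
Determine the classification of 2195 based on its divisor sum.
deficient

Proper divisors of 2195: sum = 1 + 5 + 439 = 445
Since 445 < 2195, 2195 is deficient.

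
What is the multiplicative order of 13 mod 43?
21

43 is prime, so ord(13) divides φ(43) = 42.
Divisors of 42: 1, 2, 3, 6, 7, 14, 21, 42.
Repeated squaring: 13^1 ≡ 13, 13^2 ≡ 40, 13^4 ≡ 9, 13^8 ≡ 38, 13^16 ≡ 25, 13^32 ≡ 23 (mod 43).
Test 13^d mod 43 for each divisor d in increasing order:
13^1 ≡ 13
13^2 ≡ 40
13^3 = 13^2·13^1 ≡ 4
13^6 = 13^4·13^2 ≡ 16
13^7 = 13^4·13^2·13^1 ≡ 36
13^14 = 13^8·13^4·13^2 ≡ 6
13^21 = 13^16·13^4·13^1 ≡ 1  ← first divisor giving 1
The order is 21.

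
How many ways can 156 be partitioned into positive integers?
73232243759

p(n) counts ways to write n as a sum of positive integers (order ignored).
Euler's pentagonal recurrence: p(k) = p(k-1) + p(k-2) - p(k-5) - p(k-7) + p(k-12) + p(k-15) - ... (offsets j(3j∓1)/2, signs ++--, p(0)=1, p(<0)=0).
DP table for k = 0..155: p(0)=1, p(1)=1, p(2)=2, p(3)=3, p(4)=5, p(5)=7, p(6)=11, p(7)=15, p(8)=22, p(9)=30, p(10)=42, p(11)=56, p(12)=77, p(13)=101, p(14)=135, p(15)=176, p(16)=231, p(17)=297, p(18)=385, p(19)=490, p(20)=627, p(21)=792, p(22)=1002, p(23)=1255, p(24)=1575, p(25)=1958, p(26)=2436, p(27)=3010, p(28)=3718, p(29)=4565, p(30)=5604, p(31)=6842, p(32)=8349, p(33)=10143, p(34)=12310, p(35)=14883, p(36)=17977, p(37)=21637, p(38)=26015, p(39)=31185, p(40)=37338, p(41)=44583, p(42)=53174, p(43)=63261, p(44)=75175, p(45)=89134, p(46)=105558, p(47)=124754, p(48)=147273, p(49)=173525, p(50)=204226, p(51)=239943, p(52)=281589, p(53)=329931, p(54)=386155, p(55)=451276, p(56)=526823, p(57)=614154, p(58)=715220, p(59)=831820, p(60)=966467, p(61)=1121505, p(62)=1300156, p(63)=1505499, p(64)=1741630, p(65)=2012558, p(66)=2323520, p(67)=2679689, p(68)=3087735, p(69)=3554345, p(70)=4087968, p(71)=4697205, p(72)=5392783, p(73)=6185689, p(74)=7089500, p(75)=8118264, p(76)=9289091, p(77)=10619863, p(78)=12132164, p(79)=13848650, p(80)=15796476, p(81)=18004327, p(82)=20506255, p(83)=23338469, p(84)=26543660, p(85)=30167357, p(86)=34262962, p(87)=38887673, p(88)=44108109, p(89)=49995925, p(90)=56634173, p(91)=64112359, p(92)=72533807, p(93)=82010177, p(94)=92669720, p(95)=104651419, p(96)=118114304, p(97)=133230930, p(98)=150198136, p(99)=169229875, p(100)=190569292, p(101)=214481126, p(102)=241265379, p(103)=271248950, p(104)=304801365, p(105)=342325709, p(106)=384276336, p(107)=431149389, p(108)=483502844, p(109)=541946240, p(110)=607163746, p(111)=679903203, p(112)=761002156, p(113)=851376628, p(114)=952050665, p(115)=1064144451, p(116)=1188908248, p(117)=1327710076, p(118)=1482074143, p(119)=1653668665, p(120)=1844349560, p(121)=2056148051, p(122)=2291320912, p(123)=2552338241, p(124)=2841940500, p(125)=3163127352, p(126)=3519222692, p(127)=3913864295, p(128)=4351078600, p(129)=4835271870, p(130)=5371315400, p(131)=5964539504, p(132)=6620830889, p(133)=7346629512, p(134)=8149040695, p(135)=9035836076, p(136)=10015581680, p(137)=11097645016, p(138)=12292341831, p(139)=13610949895, p(140)=15065878135, p(141)=16670689208, p(142)=18440293320, p(143)=20390982757, p(144)=22540654445, p(145)=24908858009, p(146)=27517052599, p(147)=30388671978, p(148)=33549419497, p(149)=37027355200, p(150)=40853235313, p(151)=45060624582, p(152)=49686288421, p(153)=54770336324, p(154)=60356673280, p(155)=66493182097.
Final step: p(156) = p(155) + p(154) - p(151) - p(149) + p(144) + p(141) - p(134) - p(130) + p(121) + p(116) - p(105) - p(99) + p(86) + p(79) - p(64) - p(56) + p(39) + p(30) - p(11) - p(1)
= 66493182097 + 60356673280 - 45060624582 - 37027355200 + 22540654445 + 16670689208 - 8149040695 - 5371315400 + 2056148051 + 1188908248 - 342325709 - 169229875 + 34262962 + 13848650 - 1741630 - 526823 + 31185 + 5604 - 56 - 1
= 73232243759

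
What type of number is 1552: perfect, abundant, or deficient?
deficient

Proper divisors of 1552: sum = 1 + 2 + 4 + 8 + 16 + 97 + 194 + 388 + 776 = 1486
Since 1486 < 1552, 1552 is deficient.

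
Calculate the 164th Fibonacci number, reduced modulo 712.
301

Matrix identity: Q^n = [[F_(n+1), F_n], [F_n, F_(n-1)]] with Q = [[1,1],[1,0]].
n = 164 = 10100100₂. Square-and-multiply, entries mod 712:
Q^1 = [[1,1],[1,0]]
Q^2 = (Q^1)² = [[2,1],[1,1]]
Q^5 = (Q^2)²·Q = [[8,5],[5,3]]
Q^10 = (Q^5)² = [[89,55],[55,34]]
Q^20 = (Q^10)² = [[266,357],[357,621]]
Q^41 = (Q^20)²·Q = [[88,269],[269,531]]
Q^82 = (Q^41)² = [[361,615],[615,458]]
Q^164 = (Q^82)² = [[178,301],[301,589]]
F_164 mod 712 = Q^164[0][1] = 301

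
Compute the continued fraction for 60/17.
[3; 1, 1, 8]

Euclidean algorithm steps:
60 = 3 × 17 + 9
17 = 1 × 9 + 8
9 = 1 × 8 + 1
8 = 8 × 1 + 0
Continued fraction: [3; 1, 1, 8]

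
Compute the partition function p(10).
42

p(n) counts ways to write n as a sum of positive integers (order ignored).
Examples: 10; 9 + 1; 8 + 2; 8 + 1 + 1; 7 + 3; ... (42 total)
p(10) = 42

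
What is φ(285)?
144

285 = 3 × 5 × 19
φ(n) = n × ∏(1 - 1/p) for each prime p dividing n
φ(285) = 285 × (1 - 1/3) × (1 - 1/5) × (1 - 1/19) = 144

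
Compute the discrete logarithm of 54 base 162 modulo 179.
99

Baby-step giant-step with step n = ⌈√179⌉ = 14.
Baby steps 162^j mod 179 (j:value) for j=0..13: 0:1, 1:162, 2:110, 3:99, 4:107, 5:150, 6:135, 7:32, 8:172, 9:119, 10:125, 11:23, 12:146, 13:24.
Giant-step multiplier: 162^(-14) ≡ 162^(178-14) = 162^164 ≡ 68 (mod 179).
Giant steps γ_i = 54·68^i mod 179: γ_0=54, γ_1=92, γ_2=170, γ_3=104, γ_4=91, γ_5=102, γ_6=134, γ_7=162 (in table at j=1).
x = i·n + j = 7·14 + 1 = 99.
Check: 162^99 ≡ 54 (mod 179).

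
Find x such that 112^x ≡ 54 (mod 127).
3

Baby-step giant-step with step n = ⌈√127⌉ = 12.
Baby steps 112^j mod 127 (j:value) for j=0..11: 0:1, 1:112, 2:98, 3:54, 4:79, 5:85, 6:122, 7:75, 8:18, 9:111, 10:113, 11:83.
h = 54 is already in the table at j=3, so x = 3.
Check: 112^3 ≡ 54 (mod 127).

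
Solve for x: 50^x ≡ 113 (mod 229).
97

Baby-step giant-step with step n = ⌈√229⌉ = 16.
Baby steps 50^j mod 229 (j:value) for j=0..15: 0:1, 1:50, 2:210, 3:195, 4:132, 5:188, 6:11, 7:92, 8:20, 9:84, 10:78, 11:7, 12:121, 13:96, 14:220, 15:8.
Giant-step multiplier: 50^(-16) ≡ 50^(228-16) = 50^212 ≡ 75 (mod 229).
Giant steps γ_i = 113·75^i mod 229: γ_0=113, γ_1=2, γ_2=150, γ_3=29, γ_4=114, γ_5=77, γ_6=50 (in table at j=1).
x = i·n + j = 6·16 + 1 = 97.
Check: 50^97 ≡ 113 (mod 229).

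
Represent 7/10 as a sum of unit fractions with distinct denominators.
1/2 + 1/5

Greedy algorithm:
7/10: ceiling(10/7) = 2, use 1/2
1/5: ceiling(5/1) = 5, use 1/5
Result: 7/10 = 1/2 + 1/5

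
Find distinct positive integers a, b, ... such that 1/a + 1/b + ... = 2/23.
1/12 + 1/276

Greedy algorithm:
2/23: ceiling(23/2) = 12, use 1/12
1/276: ceiling(276/1) = 276, use 1/276
Result: 2/23 = 1/12 + 1/276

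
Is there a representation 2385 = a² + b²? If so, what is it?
9² + 48² (a=9, b=48)

Factorization: 2385 = 3^2 × 5 × 53
By Fermat: n is sum of two squares iff every prime p ≡ 3 (mod 4) appears to even power.
All primes ≡ 3 (mod 4) appear to even power.
Search a = 0, 1, 2, … for 2385 - a² a perfect square: first hit at a = 9: 2385 - 81 = 2304 = 48².
2385 = 9² + 48² = 81 + 2304 ✓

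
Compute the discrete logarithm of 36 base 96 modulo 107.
98

Baby-step giant-step with step n = ⌈√107⌉ = 11.
Baby steps 96^j mod 107 (j:value) for j=0..10: 0:1, 1:96, 2:14, 3:60, 4:89, 5:91, 6:69, 7:97, 8:3, 9:74, 10:42.
Giant-step multiplier: 96^(-11) ≡ 96^(106-11) = 96^95 ≡ 22 (mod 107).
Giant steps γ_i = 36·22^i mod 107: γ_0=36, γ_1=43, γ_2=90, γ_3=54, γ_4=11, γ_5=28, γ_6=81, γ_7=70, γ_8=42 (in table at j=10).
x = i·n + j = 8·11 + 10 = 98.
Check: 96^98 ≡ 36 (mod 107).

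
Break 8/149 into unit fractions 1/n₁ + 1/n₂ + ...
1/19 + 1/944 + 1/2672464

Greedy algorithm:
8/149: ceiling(149/8) = 19, use 1/19
3/2831: ceiling(2831/3) = 944, use 1/944
1/2672464: ceiling(2672464/1) = 2672464, use 1/2672464
Result: 8/149 = 1/19 + 1/944 + 1/2672464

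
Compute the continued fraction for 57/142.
[0; 2, 2, 28]

Euclidean algorithm steps:
57 = 0 × 142 + 57
142 = 2 × 57 + 28
57 = 2 × 28 + 1
28 = 28 × 1 + 0
Continued fraction: [0; 2, 2, 28]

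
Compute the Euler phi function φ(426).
140

426 = 2 × 3 × 71
φ(n) = n × ∏(1 - 1/p) for each prime p dividing n
φ(426) = 426 × (1 - 1/2) × (1 - 1/3) × (1 - 1/71) = 140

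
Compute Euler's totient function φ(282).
92

282 = 2 × 3 × 47
φ(n) = n × ∏(1 - 1/p) for each prime p dividing n
φ(282) = 282 × (1 - 1/2) × (1 - 1/3) × (1 - 1/47) = 92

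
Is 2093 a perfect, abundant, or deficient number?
deficient

Proper divisors of 2093: sum = 1 + 7 + 13 + 23 + 91 + 161 + 299 = 595
Since 595 < 2093, 2093 is deficient.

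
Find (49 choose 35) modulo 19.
0

Using Lucas' theorem:
Write n=49 and k=35 in base 19:
n in base 19: [2, 11]
k in base 19: [1, 16]
C(49,35) mod 19 = ∏ C(n_i, k_i) mod 19
Digit binomials (mod 19): C(2,1) = 2; C(11,16) = 0 (k_i > n_i)
Product: 2 × 0 = 0 ≡ 0 (mod 19)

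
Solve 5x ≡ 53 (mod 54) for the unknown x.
x ≡ 43 (mod 54)

gcd(5, 54) = 1, which divides 53, so solutions exist.
Find 5^(-1) mod 54 by the extended Euclidean algorithm:
54 = 10 × 5 + 4  ⟹  4 = (1)·54 + (-10)·5
5 = 1 × 4 + 1  ⟹  1 = (-1)·54 + (11)·5
So (11)·5 ≡ 1 (mod 54), i.e. 5^(-1) ≡ 11 (mod 54).
x ≡ 11 × 53 = 583 ≡ 43 (mod 54).
Check: 5 × 43 = 215 ≡ 53 (mod 54).
Unique solution: x ≡ 43 (mod 54)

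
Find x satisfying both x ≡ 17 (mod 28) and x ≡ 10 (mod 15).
325

Using Chinese Remainder Theorem:
M = 28 × 15 = 420
M1 = 15, M2 = 28
y1 = 15^(-1) mod 28 = 15
y2 = 28^(-1) mod 15 = 7
x = (17×15×15 + 10×28×7) mod 420 = 325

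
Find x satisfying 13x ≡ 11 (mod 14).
x ≡ 3 (mod 14)

gcd(13, 14) = 1, which divides 11, so solutions exist.
Find 13^(-1) mod 14 by the extended Euclidean algorithm:
14 = 1 × 13 + 1  ⟹  1 = (1)·14 + (-1)·13
So (-1)·13 ≡ 1 (mod 14), i.e. 13^(-1) ≡ -1 ≡ 13 (mod 14).
x ≡ 13 × 11 = 143 ≡ 3 (mod 14).
Check: 13 × 3 = 39 ≡ 11 (mod 14).
Unique solution: x ≡ 3 (mod 14)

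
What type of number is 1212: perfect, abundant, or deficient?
abundant

Proper divisors of 1212: sum = 1 + 2 + 3 + 4 + 6 + 12 + 101 + 202 + 303 + 404 + 606 = 1644
Since 1644 > 1212, 1212 is abundant.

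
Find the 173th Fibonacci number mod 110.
13

Matrix identity: Q^n = [[F_(n+1), F_n], [F_n, F_(n-1)]] with Q = [[1,1],[1,0]].
n = 173 = 10101101₂. Square-and-multiply, entries mod 110:
Q^1 = [[1,1],[1,0]]
Q^2 = (Q^1)² = [[2,1],[1,1]]
Q^5 = (Q^2)²·Q = [[8,5],[5,3]]
Q^10 = (Q^5)² = [[89,55],[55,34]]
Q^21 = (Q^10)²·Q = [[1,56],[56,55]]
Q^43 = (Q^21)²·Q = [[3,57],[57,56]]
Q^86 = (Q^43)² = [[68,63],[63,5]]
Q^173 = (Q^86)²·Q = [[102,13],[13,89]]
F_173 mod 110 = Q^173[0][1] = 13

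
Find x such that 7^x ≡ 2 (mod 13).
11

Baby-step giant-step with step n = ⌈√13⌉ = 4.
Baby steps 7^j mod 13 (j:value) for j=0..3: 0:1, 1:7, 2:10, 3:5.
Giant-step multiplier: 7^(-4) ≡ 7^(12-4) = 7^8 ≡ 3 (mod 13).
Giant steps γ_i = 2·3^i mod 13: γ_0=2, γ_1=6, γ_2=5 (in table at j=3).
x = i·n + j = 2·4 + 3 = 11.
Check: 7^11 ≡ 2 (mod 13).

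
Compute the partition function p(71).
4697205

p(n) counts ways to write n as a sum of positive integers (order ignored).
Euler's pentagonal recurrence: p(k) = p(k-1) + p(k-2) - p(k-5) - p(k-7) + p(k-12) + p(k-15) - ... (offsets j(3j∓1)/2, signs ++--, p(0)=1, p(<0)=0).
DP table for k = 0..70: p(0)=1, p(1)=1, p(2)=2, p(3)=3, p(4)=5, p(5)=7, p(6)=11, p(7)=15, p(8)=22, p(9)=30, p(10)=42, p(11)=56, p(12)=77, p(13)=101, p(14)=135, p(15)=176, p(16)=231, p(17)=297, p(18)=385, p(19)=490, p(20)=627, p(21)=792, p(22)=1002, p(23)=1255, p(24)=1575, p(25)=1958, p(26)=2436, p(27)=3010, p(28)=3718, p(29)=4565, p(30)=5604, p(31)=6842, p(32)=8349, p(33)=10143, p(34)=12310, p(35)=14883, p(36)=17977, p(37)=21637, p(38)=26015, p(39)=31185, p(40)=37338, p(41)=44583, p(42)=53174, p(43)=63261, p(44)=75175, p(45)=89134, p(46)=105558, p(47)=124754, p(48)=147273, p(49)=173525, p(50)=204226, p(51)=239943, p(52)=281589, p(53)=329931, p(54)=386155, p(55)=451276, p(56)=526823, p(57)=614154, p(58)=715220, p(59)=831820, p(60)=966467, p(61)=1121505, p(62)=1300156, p(63)=1505499, p(64)=1741630, p(65)=2012558, p(66)=2323520, p(67)=2679689, p(68)=3087735, p(69)=3554345, p(70)=4087968.
Final step: p(71) = p(70) + p(69) - p(66) - p(64) + p(59) + p(56) - p(49) - p(45) + p(36) + p(31) - p(20) - p(14) + p(1)
= 4087968 + 3554345 - 2323520 - 1741630 + 831820 + 526823 - 173525 - 89134 + 17977 + 6842 - 627 - 135 + 1
= 4697205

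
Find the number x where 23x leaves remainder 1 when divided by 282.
233

gcd(23, 282) = 1, so the inverse exists.
Extended Euclidean algorithm on (282, 23):
282 = 12 × 23 + 6  ⟹  6 = (1)·282 + (-12)·23
23 = 3 × 6 + 5  ⟹  5 = (-3)·282 + (37)·23
6 = 1 × 5 + 1  ⟹  1 = (4)·282 + (-49)·23
So (-49)·23 ≡ 1 (mod 282), i.e. 23^(-1) ≡ -49 ≡ 233 (mod 282).
Check: 23 × 233 = 5359 ≡ 1 (mod 282)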